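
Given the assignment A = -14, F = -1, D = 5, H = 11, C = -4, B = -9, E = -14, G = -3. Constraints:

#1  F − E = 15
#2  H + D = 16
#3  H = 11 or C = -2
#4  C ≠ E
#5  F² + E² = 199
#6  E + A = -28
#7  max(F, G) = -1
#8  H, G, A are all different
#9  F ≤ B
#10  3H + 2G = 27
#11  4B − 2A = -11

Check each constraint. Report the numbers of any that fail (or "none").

#1 F − E = -1 − (-14) = 13, not 15 — does not hold.
#2 H + D = 11 + 5 = 16 — holds.
#3 H = 11 = 11 (first disjunct) — holds.
#4 C = -4, E = -14; distinct — holds.
#5 F² + E² = (-1)² + (-14)² = 1 + 196 = 197, not 199 — does not hold.
#6 E + A = -14 + (-14) = -28 — holds.
#7 max(-1, -3) = -1 — holds.
#8 values 11, -3, -14 are pairwise distinct — holds.
#9 F = -1, B = -9; -1 > -9 (want ≤) — does not hold.
#10 3H + 2G = 3(11) + 2(-3) = 27 — holds.
#11 4B − 2A = 4(-9) − 2(-14) = -8, not -11 — does not hold.

No — constraints 1, 5, 9, and 11 are not satisfied.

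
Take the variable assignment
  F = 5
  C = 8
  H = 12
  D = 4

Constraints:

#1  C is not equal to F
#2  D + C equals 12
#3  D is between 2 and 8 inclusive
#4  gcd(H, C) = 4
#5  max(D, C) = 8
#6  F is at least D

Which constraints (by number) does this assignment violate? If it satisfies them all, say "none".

Yes — all constraints hold.

#1 C = 8, F = 5; distinct — satisfied.
#2 D + C = 4 + 8 = 12 — satisfied.
#3 D = 4 lies in [2, 8] — satisfied.
#4 gcd(12, 8) = 4 — satisfied.
#5 max(4, 8) = 8 — satisfied.
#6 F = 5, D = 4; 5 ≥ 4 — satisfied.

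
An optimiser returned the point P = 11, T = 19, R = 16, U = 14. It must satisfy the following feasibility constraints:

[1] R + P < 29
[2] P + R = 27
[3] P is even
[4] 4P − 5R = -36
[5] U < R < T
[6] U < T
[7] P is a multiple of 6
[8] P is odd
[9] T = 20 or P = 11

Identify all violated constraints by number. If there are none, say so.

[1] R + P = 16 + 11 = 27; 27 < 29 — holds.
[2] P + R = 11 + 16 = 27 — holds.
[3] P = 11 is odd — fails.
[4] 4P − 5R = 4(11) − 5(16) = -36 — holds.
[5] values 14 < 16 < 19 — holds.
[6] U = 14, T = 19; 14 < 19 — holds.
[7] 11 = 6×1 + 5, so 6 does not divide 11 — fails.
[8] P = 11 is odd — holds.
[9] T = 19 ≠ 20, but P = 11 = 11 (second disjunct) — holds.

The assignment fails constraints 3 and 7.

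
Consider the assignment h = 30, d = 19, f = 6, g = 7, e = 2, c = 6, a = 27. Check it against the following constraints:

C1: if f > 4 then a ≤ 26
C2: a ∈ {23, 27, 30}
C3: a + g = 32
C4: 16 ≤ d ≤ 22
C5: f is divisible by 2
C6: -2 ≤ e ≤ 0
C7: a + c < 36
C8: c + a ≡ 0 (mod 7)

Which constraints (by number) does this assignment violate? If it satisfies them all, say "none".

Constraints 1, 3, 6, 8 do not hold.

C1: f = 6 > 4, so we need a ≤ 26; but a = 27 > 26 — violated.
C2: a = 27 is in {23, 27, 30} — OK.
C3: a + g = 27 + 7 = 34, not 32 — violated.
C4: d = 19 lies in [16, 22] — OK.
C5: 6 / 2 = 3, so 2 divides 6 — OK.
C6: e = 2 is outside [-2, 0] — violated.
C7: a + c = 27 + 6 = 33; 33 < 36 — OK.
C8: c + a = 33; 33 mod 7 = 5, not 0 — violated.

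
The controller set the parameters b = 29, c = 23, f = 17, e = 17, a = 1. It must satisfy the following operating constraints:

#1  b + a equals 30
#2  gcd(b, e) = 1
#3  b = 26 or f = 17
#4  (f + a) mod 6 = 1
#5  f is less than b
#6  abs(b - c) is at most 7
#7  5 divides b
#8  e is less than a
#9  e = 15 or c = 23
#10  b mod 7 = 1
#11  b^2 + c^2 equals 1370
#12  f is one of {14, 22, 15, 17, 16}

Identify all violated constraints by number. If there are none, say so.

#1 b + a = 29 + 1 = 30 — OK.
#2 gcd(29, 17) = 1 — OK.
#3 b = 29 ≠ 26, but f = 17 = 17 (second disjunct) — OK.
#4 f + a = 18; 18 mod 6 = 0, not 1 — violated.
#5 f = 17, b = 29; 17 < 29 — OK.
#6 abs(29 - 23) = 6; 6 ≤ 7 — OK.
#7 29 = 5*5 + 4, so 5 does not divide 29 — violated.
#8 e = 17, a = 1; 17 ≥ 1 (want <) — violated.
#9 e = 17 ≠ 15, but c = 23 = 23 (second disjunct) — OK.
#10 29 mod 7 = 1 — OK.
#11 b^2 + c^2 = 29^2 + 23^2 = 841 + 529 = 1370 — OK.
#12 f = 17 is in {14, 22, 15, 17, 16} — OK.

Constraints 4, 7, and 8 are violated.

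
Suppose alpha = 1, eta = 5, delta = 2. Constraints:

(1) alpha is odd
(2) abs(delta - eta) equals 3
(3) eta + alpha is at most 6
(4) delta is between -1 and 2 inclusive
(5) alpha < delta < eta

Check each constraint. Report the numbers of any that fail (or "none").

(1) alpha = 1 is odd — satisfied.
(2) abs(2 - 5) = 3 — satisfied.
(3) eta + alpha = 5 + 1 = 6; 6 ≤ 6 — satisfied.
(4) delta = 2 lies in [-1, 2] — satisfied.
(5) values 1 < 2 < 5 — satisfied.

Yes — all constraints hold.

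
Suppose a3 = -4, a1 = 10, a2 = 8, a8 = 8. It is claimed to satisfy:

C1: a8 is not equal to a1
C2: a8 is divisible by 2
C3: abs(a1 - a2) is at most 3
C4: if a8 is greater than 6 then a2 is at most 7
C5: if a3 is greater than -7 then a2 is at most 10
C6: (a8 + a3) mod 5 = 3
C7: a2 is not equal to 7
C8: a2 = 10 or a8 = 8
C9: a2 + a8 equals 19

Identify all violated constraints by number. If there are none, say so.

Constraints 4, 6, and 9 do not hold.

C1: a8 = 8, a1 = 10; distinct — holds.
C2: 8 / 2 = 4, so 2 divides 8 — holds.
C3: abs(10 - 8) = 2; 2 ≤ 3 — holds.
C4: a8 = 8 > 6, so we need a2 ≤ 7; but a2 = 8 > 7 — does not hold.
C5: a3 = -4 > -7, so we need a2 ≤ 10; a2 = 8 ≤ 10 — holds.
C6: a8 + a3 = 4; 4 mod 5 = 4, not 3 — does not hold.
C7: a2 = 8, and 8 ≠ 7 — holds.
C8: a2 = 8 ≠ 10, but a8 = 8 = 8 (second disjunct) — holds.
C9: a2 + a8 = 8 + 8 = 16, not 19 — does not hold.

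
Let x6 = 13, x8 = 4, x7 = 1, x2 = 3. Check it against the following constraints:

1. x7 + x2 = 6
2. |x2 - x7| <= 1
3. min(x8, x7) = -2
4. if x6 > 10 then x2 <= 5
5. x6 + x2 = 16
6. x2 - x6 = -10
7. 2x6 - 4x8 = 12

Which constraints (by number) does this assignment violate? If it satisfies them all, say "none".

No — constraints 1, 2, 3, and 7 are not satisfied.

1. x7 + x2 = 1 + 3 = 4, not 6 — violated.
2. |3 - 1| = 2; 2 > 1, exceeds bound 1 — violated.
3. min(4, 1) = 1, not -2 — violated.
4. x6 = 13 > 10, so we need x2 ≤ 5; x2 = 3 ≤ 5 — OK.
5. x6 + x2 = 13 + 3 = 16 — OK.
6. x2 - x6 = 3 - 13 = -10 — OK.
7. 2x6 - 4x8 = 2(13) - 4(4) = 10, not 12 — violated.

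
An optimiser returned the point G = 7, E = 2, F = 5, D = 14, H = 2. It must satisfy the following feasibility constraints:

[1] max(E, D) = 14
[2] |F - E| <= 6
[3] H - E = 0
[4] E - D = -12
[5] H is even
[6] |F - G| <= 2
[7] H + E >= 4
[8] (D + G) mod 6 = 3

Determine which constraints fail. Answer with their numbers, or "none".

[1] max(2, 14) = 14  true
[2] |5 - 2| = 3; 3 ≤ 6  true
[3] H - E = 2 - 2 = 0  true
[4] E - D = 2 - 14 = -12  true
[5] H = 2 is even  true
[6] |5 - 7| = 2; 2 ≤ 2  true
[7] H + E = 2 + 2 = 4; 4 ≥ 4  true
[8] D + G = 21; 21 mod 6 = 3  true

Yes — all constraints hold.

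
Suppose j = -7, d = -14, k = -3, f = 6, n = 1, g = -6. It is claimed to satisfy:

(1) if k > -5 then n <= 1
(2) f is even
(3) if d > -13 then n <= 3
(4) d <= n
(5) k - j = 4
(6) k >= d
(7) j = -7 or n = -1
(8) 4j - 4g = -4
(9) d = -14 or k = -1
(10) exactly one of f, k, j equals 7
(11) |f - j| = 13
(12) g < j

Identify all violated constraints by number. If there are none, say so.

(1) k = -3 > -5, so we need n ≤ 1; n = 1 ≤ 1 — OK.
(2) f = 6 is even — OK.
(3) d = -14, not > -13; antecedent false, conditional vacuously true — OK.
(4) d = -14, n = 1; -14 ≤ 1 — OK.
(5) k - j = -3 - (-7) = 4 — OK.
(6) k = -3, d = -14; -3 ≥ -14 — OK.
(7) j = -7 = -7 (first disjunct) — OK.
(8) 4j - 4g = 4(-7) - 4(-6) = -4 — OK.
(9) d = -14 = -14 (first disjunct) — OK.
(10) f=6, k=-3, j=-7; 0 of them equal 7, not exactly one — violated.
(11) |6 - (-7)| = 13 — OK.
(12) g = -6, j = -7; -6 ≥ -7 (want <) — violated.

Violated: 10 and 12.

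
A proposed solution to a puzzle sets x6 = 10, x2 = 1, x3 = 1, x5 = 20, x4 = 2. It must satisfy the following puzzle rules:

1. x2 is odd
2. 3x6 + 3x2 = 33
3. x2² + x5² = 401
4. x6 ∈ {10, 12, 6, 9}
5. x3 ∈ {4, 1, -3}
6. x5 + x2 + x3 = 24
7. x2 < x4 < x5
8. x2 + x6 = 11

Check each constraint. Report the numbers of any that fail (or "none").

1. x2 = 1 is odd  ✓
2. 3x6 + 3x2 = 3(10) + 3(1) = 33  ✓
3. x2² + x5² = 1² + 20² = 1 + 400 = 401  ✓
4. x6 = 10 is in {10, 12, 6, 9}  ✓
5. x3 = 1 is in {4, 1, -3}  ✓
6. x5 + x2 + x3 = 20 + 1 + 1 = 22, not 24  ✗
7. values 1 < 2 < 20  ✓
8. x2 + x6 = 1 + 10 = 11  ✓

Violated: 6.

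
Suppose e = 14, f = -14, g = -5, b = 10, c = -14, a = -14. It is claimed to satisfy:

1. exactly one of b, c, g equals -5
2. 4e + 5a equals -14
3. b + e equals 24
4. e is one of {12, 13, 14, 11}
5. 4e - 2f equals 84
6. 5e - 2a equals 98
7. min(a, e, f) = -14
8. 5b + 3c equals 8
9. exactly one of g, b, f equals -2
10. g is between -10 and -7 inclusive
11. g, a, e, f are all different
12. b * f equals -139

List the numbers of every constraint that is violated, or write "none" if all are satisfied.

1. b=10, c=-14, g=-5; 1 of them equals -5  true
2. 4e + 5a = 4(14) + 5(-14) = -14  true
3. b + e = 10 + 14 = 24  true
4. e = 14 is in {12, 13, 14, 11}  true
5. 4e - 2f = 4(14) - 2(-14) = 84  true
6. 5e - 2a = 5(14) - 2(-14) = 98  true
7. min(-14, 14, -14) = -14  true
8. 5b + 3c = 5(10) + 3(-14) = 8  true
9. g=-5, b=10, f=-14; 0 of them equal -2, not exactly one  false
10. g = -5 is outside [-10, -7]  false
11. a = f = -14, not all different  false
12. b * f = 10 * (-14) = -140, not -139  false

Constraints 9, 10, 11, and 12 do not hold.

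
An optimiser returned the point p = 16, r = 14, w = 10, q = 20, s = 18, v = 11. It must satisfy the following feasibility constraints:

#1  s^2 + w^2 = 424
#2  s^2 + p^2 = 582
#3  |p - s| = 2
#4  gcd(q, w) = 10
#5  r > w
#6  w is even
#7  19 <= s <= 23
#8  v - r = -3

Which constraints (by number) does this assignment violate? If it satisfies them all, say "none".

No — constraints 2 and 7 are not satisfied.

#1 s^2 + w^2 = 18^2 + 10^2 = 324 + 100 = 424  OK
#2 s^2 + p^2 = 18^2 + 16^2 = 324 + 256 = 580, not 582  FAIL
#3 |16 - 18| = 2  OK
#4 gcd(20, 10) = 10  OK
#5 r = 14, w = 10; 14 > 10  OK
#6 w = 10 is even  OK
#7 s = 18 is outside [19, 23]  FAIL
#8 v - r = 11 - 14 = -3  OK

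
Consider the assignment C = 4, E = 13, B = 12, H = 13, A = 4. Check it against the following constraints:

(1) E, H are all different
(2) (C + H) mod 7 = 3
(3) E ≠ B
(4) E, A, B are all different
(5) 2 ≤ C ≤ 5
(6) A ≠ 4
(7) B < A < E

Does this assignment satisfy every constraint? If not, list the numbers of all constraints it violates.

The assignment fails constraints 1, 6, 7.

(1) E = H = 13, not all different — violated.
(2) C + H = 17; 17 mod 7 = 3 — OK.
(3) E = 13, B = 12; distinct — OK.
(4) values 13, 4, 12 are pairwise distinct — OK.
(5) C = 4 lies in [2, 5] — OK.
(6) A = 4, but 4 is required to differ — violated.
(7) values 12, 4, 13; B = 12 is not < A = 4 — violated.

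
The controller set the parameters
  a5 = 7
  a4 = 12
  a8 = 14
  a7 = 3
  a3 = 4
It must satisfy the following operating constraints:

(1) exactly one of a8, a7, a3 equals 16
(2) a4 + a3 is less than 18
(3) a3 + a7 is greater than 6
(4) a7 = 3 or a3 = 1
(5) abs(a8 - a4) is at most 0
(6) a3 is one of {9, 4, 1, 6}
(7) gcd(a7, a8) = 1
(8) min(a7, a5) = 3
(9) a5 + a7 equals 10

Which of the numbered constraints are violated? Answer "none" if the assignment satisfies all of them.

(1) a8=14, a7=3, a3=4; 0 of them equal 16, not exactly one — does not hold.
(2) a4 + a3 = 12 + 4 = 16; 16 < 18 — holds.
(3) a3 + a7 = 4 + 3 = 7; 7 > 6 — holds.
(4) a7 = 3 = 3 (first disjunct) — holds.
(5) abs(14 - 12) = 2; 2 > 0, exceeds bound 0 — does not hold.
(6) a3 = 4 is in {9, 4, 1, 6} — holds.
(7) gcd(3, 14) = 1 — holds.
(8) min(3, 7) = 3 — holds.
(9) a5 + a7 = 7 + 3 = 10 — holds.

Constraints 1, 5 are violated.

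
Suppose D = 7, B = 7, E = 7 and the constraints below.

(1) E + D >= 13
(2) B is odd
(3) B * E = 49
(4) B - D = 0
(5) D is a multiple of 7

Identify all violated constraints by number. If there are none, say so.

All constraints are satisfied.

(1) E + D = 7 + 7 = 14; 14 ≥ 13  ✓
(2) B = 7 is odd  ✓
(3) B * E = 7 * 7 = 49  ✓
(4) B - D = 7 - 7 = 0  ✓
(5) 7 / 7 = 1, so 7 divides 7  ✓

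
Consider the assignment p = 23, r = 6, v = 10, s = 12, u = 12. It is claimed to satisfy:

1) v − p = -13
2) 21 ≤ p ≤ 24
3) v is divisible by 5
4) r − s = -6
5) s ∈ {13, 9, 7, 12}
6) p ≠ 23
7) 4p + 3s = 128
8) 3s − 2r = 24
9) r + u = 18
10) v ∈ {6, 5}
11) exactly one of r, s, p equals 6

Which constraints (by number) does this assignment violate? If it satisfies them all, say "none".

1) v − p = 10 − 23 = -13  OK
2) p = 23 lies in [21, 24]  OK
3) 10 / 5 = 2, so 5 divides 10  OK
4) r − s = 6 − 12 = -6  OK
5) s = 12 is in {13, 9, 7, 12}  OK
6) p = 23, but 23 is required to differ  FAIL
7) 4p + 3s = 4(23) + 3(12) = 128  OK
8) 3s − 2r = 3(12) − 2(6) = 24  OK
9) r + u = 6 + 12 = 18  OK
10) v = 10 is not in {6, 5}  FAIL
11) r=6, s=12, p=23; 1 of them equals 6  OK

Violated: 6, 10.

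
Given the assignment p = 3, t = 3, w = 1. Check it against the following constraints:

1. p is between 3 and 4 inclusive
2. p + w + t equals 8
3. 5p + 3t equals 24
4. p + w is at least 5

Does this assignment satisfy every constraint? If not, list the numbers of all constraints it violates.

1. p = 3 lies in [3, 4] — holds.
2. p + w + t = 3 + 1 + 3 = 7, not 8 — does not hold.
3. 5p + 3t = 5(3) + 3(3) = 24 — holds.
4. p + w = 3 + 1 = 4; 4 < 5, bound 5 not met — does not hold.

No — constraints 2, 4 are not satisfied.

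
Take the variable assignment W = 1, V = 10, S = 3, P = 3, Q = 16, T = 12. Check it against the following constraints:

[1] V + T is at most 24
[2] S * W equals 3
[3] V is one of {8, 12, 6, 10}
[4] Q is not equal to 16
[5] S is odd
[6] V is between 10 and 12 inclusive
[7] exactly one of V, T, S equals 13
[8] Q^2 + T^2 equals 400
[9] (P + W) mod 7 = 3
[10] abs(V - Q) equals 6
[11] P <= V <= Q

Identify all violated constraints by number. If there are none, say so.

[1] V + T = 10 + 12 = 22; 22 ≤ 24  ✓
[2] S * W = 3 * 1 = 3  ✓
[3] V = 10 is in {8, 12, 6, 10}  ✓
[4] Q = 16, but 16 is required to differ  ✗
[5] S = 3 is odd  ✓
[6] V = 10 lies in [10, 12]  ✓
[7] V=10, T=12, S=3; 0 of them equal 13, not exactly one  ✗
[8] Q^2 + T^2 = 16^2 + 12^2 = 256 + 144 = 400  ✓
[9] P + W = 4; 4 mod 7 = 4, not 3  ✗
[10] abs(10 - 16) = 6  ✓
[11] values 3 <= 10 <= 16  ✓

Constraints 4, 7, and 9 do not hold.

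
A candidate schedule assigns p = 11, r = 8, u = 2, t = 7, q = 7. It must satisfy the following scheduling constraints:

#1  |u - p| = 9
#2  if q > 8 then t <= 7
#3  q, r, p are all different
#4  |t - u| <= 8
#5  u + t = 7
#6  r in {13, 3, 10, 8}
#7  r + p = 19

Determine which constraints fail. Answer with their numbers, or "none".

#1 |2 - 11| = 9  ✓
#2 q = 7, not > 8; antecedent false, conditional vacuously true  ✓
#3 values 7, 8, 11 are pairwise distinct  ✓
#4 |7 - 2| = 5; 5 ≤ 8  ✓
#5 u + t = 2 + 7 = 9, not 7  ✗
#6 r = 8 is in {13, 3, 10, 8}  ✓
#7 r + p = 8 + 11 = 19  ✓

Constraint 5 is violated.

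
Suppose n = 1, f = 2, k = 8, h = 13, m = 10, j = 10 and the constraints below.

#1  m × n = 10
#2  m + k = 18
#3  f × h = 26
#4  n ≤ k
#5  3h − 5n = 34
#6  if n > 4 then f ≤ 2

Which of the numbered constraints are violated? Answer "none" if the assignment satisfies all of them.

#1 m × n = 10 × 1 = 10  holds
#2 m + k = 10 + 8 = 18  holds
#3 f × h = 2 × 13 = 26  holds
#4 n = 1, k = 8; 1 ≤ 8  holds
#5 3h − 5n = 3(13) − 5(1) = 34  holds
#6 n = 1, not > 4; antecedent false, conditional vacuously true  holds

The assignment satisfies every constraint.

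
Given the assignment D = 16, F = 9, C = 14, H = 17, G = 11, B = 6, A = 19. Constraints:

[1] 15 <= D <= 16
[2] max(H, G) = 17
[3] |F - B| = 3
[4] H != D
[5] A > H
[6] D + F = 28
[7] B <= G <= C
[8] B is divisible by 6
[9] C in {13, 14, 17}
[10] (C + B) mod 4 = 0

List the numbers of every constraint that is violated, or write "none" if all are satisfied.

The assignment fails constraint 6.

[1] D = 16 lies in [15, 16] — holds.
[2] max(17, 11) = 17 — holds.
[3] |9 - 6| = 3 — holds.
[4] H = 17, D = 16; distinct — holds.
[5] A = 19, H = 17; 19 > 17 — holds.
[6] D + F = 16 + 9 = 25, not 28 — fails.
[7] values 6 <= 11 <= 14 — holds.
[8] 6 / 6 = 1, so 6 divides 6 — holds.
[9] C = 14 is in {13, 14, 17} — holds.
[10] C + B = 20; 20 mod 4 = 0 — holds.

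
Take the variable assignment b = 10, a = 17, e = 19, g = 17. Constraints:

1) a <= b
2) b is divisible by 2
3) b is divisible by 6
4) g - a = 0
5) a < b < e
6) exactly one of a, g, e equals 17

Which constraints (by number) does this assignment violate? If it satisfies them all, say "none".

The assignment fails constraints 1, 3, 5, 6.

1) a = 17, b = 10; 17 > 10 (want ≤)  no
2) 10 / 2 = 5, so 2 divides 10  yes
3) 10 = 6*1 + 4, so 6 does not divide 10  no
4) g - a = 17 - 17 = 0  yes
5) values 17, 10, 19; a = 17 is not < b = 10  no
6) a=17, g=17, e=19; 2 of them equal 17, not exactly one  no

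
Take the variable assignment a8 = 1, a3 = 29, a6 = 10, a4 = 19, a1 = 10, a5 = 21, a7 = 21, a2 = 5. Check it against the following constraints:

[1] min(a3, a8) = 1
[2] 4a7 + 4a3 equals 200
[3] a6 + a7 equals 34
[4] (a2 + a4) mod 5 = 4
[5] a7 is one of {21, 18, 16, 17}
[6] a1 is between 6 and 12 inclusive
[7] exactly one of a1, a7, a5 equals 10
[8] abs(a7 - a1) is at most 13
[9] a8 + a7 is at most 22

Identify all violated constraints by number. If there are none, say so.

Constraint 3 does not hold.

[1] min(29, 1) = 1  true
[2] 4a7 + 4a3 = 4(21) + 4(29) = 200  true
[3] a6 + a7 = 10 + 21 = 31, not 34  false
[4] a2 + a4 = 24; 24 mod 5 = 4  true
[5] a7 = 21 is in {21, 18, 16, 17}  true
[6] a1 = 10 lies in [6, 12]  true
[7] a1=10, a7=21, a5=21; 1 of them equals 10  true
[8] abs(21 - 10) = 11; 11 ≤ 13  true
[9] a8 + a7 = 1 + 21 = 22; 22 ≤ 22  true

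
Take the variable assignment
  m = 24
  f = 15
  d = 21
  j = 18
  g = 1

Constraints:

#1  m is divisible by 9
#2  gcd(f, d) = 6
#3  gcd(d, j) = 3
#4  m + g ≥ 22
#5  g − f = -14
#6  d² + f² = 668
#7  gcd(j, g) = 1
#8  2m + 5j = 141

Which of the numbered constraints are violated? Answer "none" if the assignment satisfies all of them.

#1 24 = 9×2 + 6, so 9 does not divide 24 — fails.
#2 gcd(15, 21) = 3, not 6 — fails.
#3 gcd(21, 18) = 3 — holds.
#4 m + g = 24 + 1 = 25; 25 ≥ 22 — holds.
#5 g − f = 1 − 15 = -14 — holds.
#6 d² + f² = 21² + 15² = 441 + 225 = 666, not 668 — fails.
#7 gcd(18, 1) = 1 — holds.
#8 2m + 5j = 2(24) + 5(18) = 138, not 141 — fails.

Constraints 1, 2, 6, 8 are violated.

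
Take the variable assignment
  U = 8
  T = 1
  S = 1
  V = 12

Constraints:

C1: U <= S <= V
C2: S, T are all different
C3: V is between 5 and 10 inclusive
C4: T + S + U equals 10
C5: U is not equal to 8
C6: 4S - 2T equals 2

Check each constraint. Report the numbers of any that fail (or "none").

The assignment fails constraints 1, 2, 3, 5.

C1: values 8, 1, 12; U = 8 is not <= S = 1 — does not hold.
C2: S = T = 1, not all different — does not hold.
C3: V = 12 is outside [5, 10] — does not hold.
C4: T + S + U = 1 + 1 + 8 = 10 — holds.
C5: U = 8, but 8 is required to differ — does not hold.
C6: 4S - 2T = 4(1) - 2(1) = 2 — holds.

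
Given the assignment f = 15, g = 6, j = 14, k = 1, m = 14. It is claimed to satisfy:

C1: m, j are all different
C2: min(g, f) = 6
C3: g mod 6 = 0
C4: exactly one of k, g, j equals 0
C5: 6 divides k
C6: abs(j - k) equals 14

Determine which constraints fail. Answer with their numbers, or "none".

C1: m = j = 14, not all different  FAIL
C2: min(6, 15) = 6  OK
C3: 6 mod 6 = 0  OK
C4: k=1, g=6, j=14; 0 of them equal 0, not exactly one  FAIL
C5: 1 = 6*0 + 1, so 6 does not divide 1  FAIL
C6: abs(14 - 1) = 13, not 14  FAIL

The assignment fails constraints 1, 4, 5, 6.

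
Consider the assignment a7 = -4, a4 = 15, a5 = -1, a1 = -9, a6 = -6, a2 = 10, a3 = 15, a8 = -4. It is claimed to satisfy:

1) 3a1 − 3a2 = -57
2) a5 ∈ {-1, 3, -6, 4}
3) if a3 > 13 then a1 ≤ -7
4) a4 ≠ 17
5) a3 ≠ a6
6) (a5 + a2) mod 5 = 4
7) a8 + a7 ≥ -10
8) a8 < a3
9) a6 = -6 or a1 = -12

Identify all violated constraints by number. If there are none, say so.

None — every constraint holds.

1) 3a1 − 3a2 = 3(-9) − 3(10) = -57  OK
2) a5 = -1 is in {-1, 3, -6, 4}  OK
3) a3 = 15 > 13, so we need a1 ≤ -7; a1 = -9 ≤ -7  OK
4) a4 = 15, and 15 ≠ 17  OK
5) a3 = 15, a6 = -6; distinct  OK
6) a5 + a2 = 9; 9 mod 5 = 4  OK
7) a8 + a7 = -4 + (-4) = -8; -8 ≥ -10  OK
8) a8 = -4, a3 = 15; -4 < 15  OK
9) a6 = -6 = -6 (first disjunct)  OK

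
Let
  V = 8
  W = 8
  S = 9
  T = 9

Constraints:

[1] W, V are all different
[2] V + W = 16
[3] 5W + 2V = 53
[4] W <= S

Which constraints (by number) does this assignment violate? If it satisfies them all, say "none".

Constraints 1 and 3 do not hold.

[1] W = V = 8, not all different — fails.
[2] V + W = 8 + 8 = 16 — holds.
[3] 5W + 2V = 5(8) + 2(8) = 56, not 53 — fails.
[4] W = 8, S = 9; 8 ≤ 9 — holds.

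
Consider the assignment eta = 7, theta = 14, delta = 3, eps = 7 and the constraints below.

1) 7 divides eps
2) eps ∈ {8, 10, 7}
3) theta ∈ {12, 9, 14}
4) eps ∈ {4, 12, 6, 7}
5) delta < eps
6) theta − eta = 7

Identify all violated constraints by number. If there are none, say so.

None — every constraint holds.

1) 7 / 7 = 1, so 7 divides 7 — holds.
2) eps = 7 is in {8, 10, 7} — holds.
3) theta = 14 is in {12, 9, 14} — holds.
4) eps = 7 is in {4, 12, 6, 7} — holds.
5) delta = 3, eps = 7; 3 < 7 — holds.
6) theta − eta = 14 − 7 = 7 — holds.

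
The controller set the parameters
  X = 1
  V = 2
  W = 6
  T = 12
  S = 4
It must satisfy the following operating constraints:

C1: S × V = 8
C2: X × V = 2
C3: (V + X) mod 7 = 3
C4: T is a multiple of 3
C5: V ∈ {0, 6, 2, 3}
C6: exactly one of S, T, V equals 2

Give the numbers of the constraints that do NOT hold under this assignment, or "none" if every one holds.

C1: S × V = 4 × 2 = 8  OK
C2: X × V = 1 × 2 = 2  OK
C3: V + X = 3; 3 mod 7 = 3  OK
C4: 12 / 3 = 4, so 3 divides 12  OK
C5: V = 2 is in {0, 6, 2, 3}  OK
C6: S=4, T=12, V=2; 1 of them equals 2  OK

Yes — all constraints hold.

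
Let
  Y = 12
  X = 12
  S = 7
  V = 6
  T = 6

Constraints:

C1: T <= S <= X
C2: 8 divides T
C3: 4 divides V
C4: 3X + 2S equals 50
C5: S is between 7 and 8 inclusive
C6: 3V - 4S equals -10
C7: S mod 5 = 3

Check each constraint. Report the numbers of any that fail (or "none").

Violated: 2, 3, 7.

C1: values 6 <= 7 <= 12 — holds.
C2: 6 = 8*0 + 6, so 8 does not divide 6 — fails.
C3: 6 = 4*1 + 2, so 4 does not divide 6 — fails.
C4: 3X + 2S = 3(12) + 2(7) = 50 — holds.
C5: S = 7 lies in [7, 8] — holds.
C6: 3V - 4S = 3(6) - 4(7) = -10 — holds.
C7: 7 mod 5 = 2, not 3 — fails.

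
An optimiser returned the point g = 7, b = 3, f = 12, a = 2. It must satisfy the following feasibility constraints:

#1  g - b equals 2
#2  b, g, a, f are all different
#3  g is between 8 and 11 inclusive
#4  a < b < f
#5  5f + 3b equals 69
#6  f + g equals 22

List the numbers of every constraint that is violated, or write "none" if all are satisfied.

Constraints 1, 3, and 6 do not hold.

#1 g - b = 7 - 3 = 4, not 2  false
#2 values 3, 7, 2, 12 are pairwise distinct  true
#3 g = 7 is outside [8, 11]  false
#4 values 2 < 3 < 12  true
#5 5f + 3b = 5(12) + 3(3) = 69  true
#6 f + g = 12 + 7 = 19, not 22  false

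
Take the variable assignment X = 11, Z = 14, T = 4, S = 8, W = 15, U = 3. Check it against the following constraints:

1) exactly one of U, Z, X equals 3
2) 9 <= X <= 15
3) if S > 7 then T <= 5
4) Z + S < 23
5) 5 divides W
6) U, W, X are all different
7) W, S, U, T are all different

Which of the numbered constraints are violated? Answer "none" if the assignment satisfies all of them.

1) U=3, Z=14, X=11; 1 of them equals 3 — OK.
2) X = 11 lies in [9, 15] — OK.
3) S = 8 > 7, so we need T ≤ 5; T = 4 ≤ 5 — OK.
4) Z + S = 14 + 8 = 22; 22 < 23 — OK.
5) 15 / 5 = 3, so 5 divides 15 — OK.
6) values 3, 15, 11 are pairwise distinct — OK.
7) values 15, 8, 3, 4 are pairwise distinct — OK.

No violations.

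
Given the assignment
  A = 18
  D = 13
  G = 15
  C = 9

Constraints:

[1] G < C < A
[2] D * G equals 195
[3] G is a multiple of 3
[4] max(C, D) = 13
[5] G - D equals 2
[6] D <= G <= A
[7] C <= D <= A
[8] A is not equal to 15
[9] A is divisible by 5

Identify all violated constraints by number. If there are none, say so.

[1] values 15, 9, 18; G = 15 is not < C = 9  FAIL
[2] D * G = 13 * 15 = 195  OK
[3] 15 / 3 = 5, so 3 divides 15  OK
[4] max(9, 13) = 13  OK
[5] G - D = 15 - 13 = 2  OK
[6] values 13 <= 15 <= 18  OK
[7] values 9 <= 13 <= 18  OK
[8] A = 18, and 18 ≠ 15  OK
[9] 18 = 5*3 + 3, so 5 does not divide 18  FAIL

Constraints 1, 9 do not hold.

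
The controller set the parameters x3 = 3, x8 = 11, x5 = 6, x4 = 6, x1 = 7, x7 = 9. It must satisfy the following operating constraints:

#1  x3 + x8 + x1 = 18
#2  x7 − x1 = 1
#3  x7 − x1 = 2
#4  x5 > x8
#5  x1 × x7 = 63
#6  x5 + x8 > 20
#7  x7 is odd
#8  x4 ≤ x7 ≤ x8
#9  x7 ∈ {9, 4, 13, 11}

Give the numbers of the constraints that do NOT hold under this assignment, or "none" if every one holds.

#1 x3 + x8 + x1 = 3 + 11 + 7 = 21, not 18 — does not hold.
#2 x7 − x1 = 9 − 7 = 2, not 1 — does not hold.
#3 x7 − x1 = 9 − 7 = 2 — holds.
#4 x5 = 6, x8 = 11; 6 ≤ 11 (want >) — does not hold.
#5 x1 × x7 = 7 × 9 = 63 — holds.
#6 x5 + x8 = 6 + 11 = 17; 17 ≤ 20, bound 20 not met — does not hold.
#7 x7 = 9 is odd — holds.
#8 values 6 ≤ 9 ≤ 11 — holds.
#9 x7 = 9 is in {9, 4, 13, 11} — holds.

The assignment fails constraints 1, 2, 4, 6.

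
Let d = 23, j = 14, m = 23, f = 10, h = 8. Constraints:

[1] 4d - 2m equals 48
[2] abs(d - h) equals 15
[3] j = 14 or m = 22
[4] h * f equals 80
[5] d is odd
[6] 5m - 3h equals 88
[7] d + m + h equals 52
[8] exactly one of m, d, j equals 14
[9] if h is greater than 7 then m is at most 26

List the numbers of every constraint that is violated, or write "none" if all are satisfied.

Constraints 1, 6, and 7 are violated.

[1] 4d - 2m = 4(23) - 2(23) = 46, not 48  FAIL
[2] abs(23 - 8) = 15  OK
[3] j = 14 = 14 (first disjunct)  OK
[4] h * f = 8 * 10 = 80  OK
[5] d = 23 is odd  OK
[6] 5m - 3h = 5(23) - 3(8) = 91, not 88  FAIL
[7] d + m + h = 23 + 23 + 8 = 54, not 52  FAIL
[8] m=23, d=23, j=14; 1 of them equals 14  OK
[9] h = 8 > 7, so we need m ≤ 26; m = 23 ≤ 26  OK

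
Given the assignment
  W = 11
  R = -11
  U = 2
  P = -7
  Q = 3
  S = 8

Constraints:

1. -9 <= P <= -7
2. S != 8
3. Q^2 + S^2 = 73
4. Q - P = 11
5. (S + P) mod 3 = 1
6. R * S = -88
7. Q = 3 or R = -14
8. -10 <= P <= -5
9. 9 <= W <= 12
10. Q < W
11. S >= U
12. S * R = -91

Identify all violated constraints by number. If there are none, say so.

1. P = -7 lies in [-9, -7]  ✔
2. S = 8, but 8 is required to differ  ✘
3. Q^2 + S^2 = 3^2 + 8^2 = 9 + 64 = 73  ✔
4. Q - P = 3 - (-7) = 10, not 11  ✘
5. S + P = 1; 1 mod 3 = 1  ✔
6. R * S = -11 * 8 = -88  ✔
7. Q = 3 = 3 (first disjunct)  ✔
8. P = -7 lies in [-10, -5]  ✔
9. W = 11 lies in [9, 12]  ✔
10. Q = 3, W = 11; 3 < 11  ✔
11. S = 8, U = 2; 8 ≥ 2  ✔
12. S * R = 8 * (-11) = -88, not -91  ✘

Constraints 2, 4, 12 are violated.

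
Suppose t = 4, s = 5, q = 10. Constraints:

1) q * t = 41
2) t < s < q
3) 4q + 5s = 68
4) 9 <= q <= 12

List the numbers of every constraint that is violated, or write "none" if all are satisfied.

Constraints 1 and 3 do not hold.

1) q * t = 10 * 4 = 40, not 41 — violated.
2) values 4 < 5 < 10 — OK.
3) 4q + 5s = 4(10) + 5(5) = 65, not 68 — violated.
4) q = 10 lies in [9, 12] — OK.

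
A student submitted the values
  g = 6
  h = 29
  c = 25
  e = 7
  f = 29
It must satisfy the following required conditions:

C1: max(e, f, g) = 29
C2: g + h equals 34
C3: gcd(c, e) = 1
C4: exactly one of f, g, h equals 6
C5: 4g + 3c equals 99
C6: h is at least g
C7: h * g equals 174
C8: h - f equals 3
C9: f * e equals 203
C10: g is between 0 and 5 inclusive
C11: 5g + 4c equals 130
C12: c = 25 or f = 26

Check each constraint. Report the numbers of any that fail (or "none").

C1: max(7, 29, 6) = 29  ✔
C2: g + h = 6 + 29 = 35, not 34  ✘
C3: gcd(25, 7) = 1  ✔
C4: f=29, g=6, h=29; 1 of them equals 6  ✔
C5: 4g + 3c = 4(6) + 3(25) = 99  ✔
C6: h = 29, g = 6; 29 ≥ 6  ✔
C7: h * g = 29 * 6 = 174  ✔
C8: h - f = 29 - 29 = 0, not 3  ✘
C9: f * e = 29 * 7 = 203  ✔
C10: g = 6 is outside [0, 5]  ✘
C11: 5g + 4c = 5(6) + 4(25) = 130  ✔
C12: c = 25 = 25 (first disjunct)  ✔

The assignment fails constraints 2, 8, and 10.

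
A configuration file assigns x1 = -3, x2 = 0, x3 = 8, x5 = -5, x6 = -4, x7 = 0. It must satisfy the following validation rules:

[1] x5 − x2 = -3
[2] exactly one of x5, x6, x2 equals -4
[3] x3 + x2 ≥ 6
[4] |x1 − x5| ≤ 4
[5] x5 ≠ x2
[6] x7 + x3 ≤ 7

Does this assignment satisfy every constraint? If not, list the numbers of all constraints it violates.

[1] x5 − x2 = -5 − 0 = -5, not -3 — does not hold.
[2] x5=-5, x6=-4, x2=0; 1 of them equals -4 — holds.
[3] x3 + x2 = 8 + 0 = 8; 8 ≥ 6 — holds.
[4] |-3 − (-5)| = 2; 2 ≤ 4 — holds.
[5] x5 = -5, x2 = 0; distinct — holds.
[6] x7 + x3 = 0 + 8 = 8; 8 > 7, bound 7 not met — does not hold.

Constraints 1, 6 are violated.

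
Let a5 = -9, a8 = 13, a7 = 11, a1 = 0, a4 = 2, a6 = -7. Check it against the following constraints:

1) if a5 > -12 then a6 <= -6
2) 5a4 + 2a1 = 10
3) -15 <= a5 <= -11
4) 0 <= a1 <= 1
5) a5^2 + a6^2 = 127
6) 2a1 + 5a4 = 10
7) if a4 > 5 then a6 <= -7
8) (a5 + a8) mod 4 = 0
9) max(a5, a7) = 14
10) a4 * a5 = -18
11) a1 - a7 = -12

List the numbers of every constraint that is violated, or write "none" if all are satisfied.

Violated: 3, 5, 9, and 11.

1) a5 = -9 > -12, so we need a6 ≤ -6; a6 = -7 ≤ -6 — holds.
2) 5a4 + 2a1 = 5(2) + 2(0) = 10 — holds.
3) a5 = -9 is outside [-15, -11] — does not hold.
4) a1 = 0 lies in [0, 1] — holds.
5) a5^2 + a6^2 = (-9)^2 + (-7)^2 = 81 + 49 = 130, not 127 — does not hold.
6) 2a1 + 5a4 = 2(0) + 5(2) = 10 — holds.
7) a4 = 2, not > 5; antecedent false, conditional vacuously true — holds.
8) a5 + a8 = 4; 4 mod 4 = 0 — holds.
9) max(-9, 11) = 11, not 14 — does not hold.
10) a4 * a5 = 2 * (-9) = -18 — holds.
11) a1 - a7 = 0 - 11 = -11, not -12 — does not hold.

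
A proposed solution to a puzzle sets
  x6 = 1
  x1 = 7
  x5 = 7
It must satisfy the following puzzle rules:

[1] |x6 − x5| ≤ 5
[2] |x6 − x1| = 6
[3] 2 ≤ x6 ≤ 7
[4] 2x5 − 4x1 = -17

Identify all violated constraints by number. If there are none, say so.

[1] |1 − 7| = 6; 6 > 5, exceeds bound 5  FAIL
[2] |1 − 7| = 6  OK
[3] x6 = 1 is outside [2, 7]  FAIL
[4] 2x5 − 4x1 = 2(7) − 4(7) = -14, not -17  FAIL

Constraints 1, 3, and 4 do not hold.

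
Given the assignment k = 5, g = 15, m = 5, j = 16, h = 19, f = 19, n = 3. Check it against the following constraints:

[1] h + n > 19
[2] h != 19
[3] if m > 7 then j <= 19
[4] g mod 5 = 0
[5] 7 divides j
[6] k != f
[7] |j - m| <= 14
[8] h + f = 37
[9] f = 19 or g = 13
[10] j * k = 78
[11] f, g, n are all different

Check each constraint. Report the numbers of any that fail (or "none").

Constraints 2, 5, 8, 10 are violated.

[1] h + n = 19 + 3 = 22; 22 > 19 — holds.
[2] h = 19, but 19 is required to differ — fails.
[3] m = 5, not > 7; antecedent false, conditional vacuously true — holds.
[4] 15 mod 5 = 0 — holds.
[5] 16 = 7*2 + 2, so 7 does not divide 16 — fails.
[6] k = 5, f = 19; distinct — holds.
[7] |16 - 5| = 11; 11 ≤ 14 — holds.
[8] h + f = 19 + 19 = 38, not 37 — fails.
[9] f = 19 = 19 (first disjunct) — holds.
[10] j * k = 16 * 5 = 80, not 78 — fails.
[11] values 19, 15, 3 are pairwise distinct — holds.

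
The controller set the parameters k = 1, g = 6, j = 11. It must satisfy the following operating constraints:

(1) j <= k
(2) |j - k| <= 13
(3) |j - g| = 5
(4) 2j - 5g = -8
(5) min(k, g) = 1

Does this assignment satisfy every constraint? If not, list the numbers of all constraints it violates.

(1) j = 11, k = 1; 11 > 1 (want ≤)  ✘
(2) |11 - 1| = 10; 10 ≤ 13  ✔
(3) |11 - 6| = 5  ✔
(4) 2j - 5g = 2(11) - 5(6) = -8  ✔
(5) min(1, 6) = 1  ✔

Violated: 1.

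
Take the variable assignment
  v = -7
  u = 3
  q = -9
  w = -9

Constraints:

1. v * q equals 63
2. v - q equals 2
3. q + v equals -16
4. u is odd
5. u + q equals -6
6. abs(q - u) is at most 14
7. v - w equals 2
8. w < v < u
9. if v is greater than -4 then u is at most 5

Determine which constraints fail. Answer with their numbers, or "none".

The assignment satisfies every constraint.

1. v * q = -7 * (-9) = 63  ✓
2. v - q = -7 - (-9) = 2  ✓
3. q + v = -9 + (-7) = -16  ✓
4. u = 3 is odd  ✓
5. u + q = 3 + (-9) = -6  ✓
6. abs(-9 - 3) = 12; 12 ≤ 14  ✓
7. v - w = -7 - (-9) = 2  ✓
8. values -9 < -7 < 3  ✓
9. v = -7, not > -4; antecedent false, conditional vacuously true  ✓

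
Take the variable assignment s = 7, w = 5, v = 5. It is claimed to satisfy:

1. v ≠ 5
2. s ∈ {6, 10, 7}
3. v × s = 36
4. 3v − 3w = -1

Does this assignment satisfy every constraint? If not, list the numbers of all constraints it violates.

Constraints 1, 3, and 4 are violated.

1. v = 5, but 5 is required to differ  fails
2. s = 7 is in {6, 10, 7}  holds
3. v × s = 5 × 7 = 35, not 36  fails
4. 3v − 3w = 3(5) − 3(5) = 0, not -1  fails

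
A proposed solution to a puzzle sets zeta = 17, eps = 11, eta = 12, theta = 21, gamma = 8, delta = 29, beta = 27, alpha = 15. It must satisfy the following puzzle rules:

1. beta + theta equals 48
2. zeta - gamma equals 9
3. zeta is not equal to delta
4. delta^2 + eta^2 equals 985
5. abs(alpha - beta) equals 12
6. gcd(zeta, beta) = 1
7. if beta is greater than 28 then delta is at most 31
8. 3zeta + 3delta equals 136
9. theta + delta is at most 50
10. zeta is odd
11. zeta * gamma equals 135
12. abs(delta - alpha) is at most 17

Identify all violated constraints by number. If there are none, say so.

1. beta + theta = 27 + 21 = 48  ✓
2. zeta - gamma = 17 - 8 = 9  ✓
3. zeta = 17, delta = 29; distinct  ✓
4. delta^2 + eta^2 = 29^2 + 12^2 = 841 + 144 = 985  ✓
5. abs(15 - 27) = 12  ✓
6. gcd(17, 27) = 1  ✓
7. beta = 27, not > 28; antecedent false, conditional vacuously true  ✓
8. 3zeta + 3delta = 3(17) + 3(29) = 138, not 136  ✗
9. theta + delta = 21 + 29 = 50; 50 ≤ 50  ✓
10. zeta = 17 is odd  ✓
11. zeta * gamma = 17 * 8 = 136, not 135  ✗
12. abs(29 - 15) = 14; 14 ≤ 17  ✓

No — constraints 8 and 11 are not satisfied.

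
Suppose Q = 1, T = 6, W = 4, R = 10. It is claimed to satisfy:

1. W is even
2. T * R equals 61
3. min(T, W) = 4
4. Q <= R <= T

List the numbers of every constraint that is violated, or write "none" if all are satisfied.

Constraints 2, 4 are violated.

1. W = 4 is even — holds.
2. T * R = 6 * 10 = 60, not 61 — does not hold.
3. min(6, 4) = 4 — holds.
4. values 1, 10, 6; R = 10 is not <= T = 6 — does not hold.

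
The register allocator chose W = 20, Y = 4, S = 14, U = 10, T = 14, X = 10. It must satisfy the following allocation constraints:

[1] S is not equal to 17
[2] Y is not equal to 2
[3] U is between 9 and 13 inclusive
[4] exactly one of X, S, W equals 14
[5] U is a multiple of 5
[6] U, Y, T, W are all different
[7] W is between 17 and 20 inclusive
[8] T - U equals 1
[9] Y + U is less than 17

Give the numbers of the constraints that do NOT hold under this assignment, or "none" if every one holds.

Constraint 8 is violated.

[1] S = 14, and 14 ≠ 17 — satisfied.
[2] Y = 4, and 4 ≠ 2 — satisfied.
[3] U = 10 lies in [9, 13] — satisfied.
[4] X=10, S=14, W=20; 1 of them equals 14 — satisfied.
[5] 10 / 5 = 2, so 5 divides 10 — satisfied.
[6] values 10, 4, 14, 20 are pairwise distinct — satisfied.
[7] W = 20 lies in [17, 20] — satisfied.
[8] T - U = 14 - 10 = 4, not 1 — violated.
[9] Y + U = 4 + 10 = 14; 14 < 17 — satisfied.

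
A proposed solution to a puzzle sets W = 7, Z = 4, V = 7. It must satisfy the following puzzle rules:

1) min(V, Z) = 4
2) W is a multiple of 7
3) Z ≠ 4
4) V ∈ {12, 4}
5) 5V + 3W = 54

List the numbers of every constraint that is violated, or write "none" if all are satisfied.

Violated: 3, 4, and 5.

1) min(7, 4) = 4  yes
2) 7 / 7 = 1, so 7 divides 7  yes
3) Z = 4, but 4 is required to differ  no
4) V = 7 is not in {12, 4}  no
5) 5V + 3W = 5(7) + 3(7) = 56, not 54  no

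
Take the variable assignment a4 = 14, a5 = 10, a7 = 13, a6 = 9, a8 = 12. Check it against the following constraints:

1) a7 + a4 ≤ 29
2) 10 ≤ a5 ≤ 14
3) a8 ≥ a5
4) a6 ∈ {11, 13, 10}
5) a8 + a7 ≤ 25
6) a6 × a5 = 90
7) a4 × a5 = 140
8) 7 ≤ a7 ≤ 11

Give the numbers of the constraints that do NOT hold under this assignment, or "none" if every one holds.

The assignment fails constraints 4 and 8.

1) a7 + a4 = 13 + 14 = 27; 27 ≤ 29 — holds.
2) a5 = 10 lies in [10, 14] — holds.
3) a8 = 12, a5 = 10; 12 ≥ 10 — holds.
4) a6 = 9 is not in {11, 13, 10} — does not hold.
5) a8 + a7 = 12 + 13 = 25; 25 ≤ 25 — holds.
6) a6 × a5 = 9 × 10 = 90 — holds.
7) a4 × a5 = 14 × 10 = 140 — holds.
8) a7 = 13 is outside [7, 11] — does not hold.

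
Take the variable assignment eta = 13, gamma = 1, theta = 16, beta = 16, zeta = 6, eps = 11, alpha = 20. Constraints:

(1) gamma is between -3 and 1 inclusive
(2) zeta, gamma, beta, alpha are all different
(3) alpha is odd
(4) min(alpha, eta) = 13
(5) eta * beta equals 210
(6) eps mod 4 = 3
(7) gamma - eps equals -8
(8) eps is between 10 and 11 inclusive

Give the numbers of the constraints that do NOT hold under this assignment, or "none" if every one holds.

No — constraints 3, 5, and 7 are not satisfied.

(1) gamma = 1 lies in [-3, 1] — holds.
(2) values 6, 1, 16, 20 are pairwise distinct — holds.
(3) alpha = 20 is even — fails.
(4) min(20, 13) = 13 — holds.
(5) eta * beta = 13 * 16 = 208, not 210 — fails.
(6) 11 mod 4 = 3 — holds.
(7) gamma - eps = 1 - 11 = -10, not -8 — fails.
(8) eps = 11 lies in [10, 11] — holds.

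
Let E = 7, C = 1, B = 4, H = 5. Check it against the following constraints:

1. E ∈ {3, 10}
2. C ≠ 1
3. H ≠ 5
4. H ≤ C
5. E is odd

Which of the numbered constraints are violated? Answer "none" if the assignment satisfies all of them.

Constraints 1, 2, 3, 4 do not hold.

1. E = 7 is not in {3, 10} — does not hold.
2. C = 1, but 1 is required to differ — does not hold.
3. H = 5, but 5 is required to differ — does not hold.
4. H = 5, C = 1; 5 > 1 (want ≤) — does not hold.
5. E = 7 is odd — holds.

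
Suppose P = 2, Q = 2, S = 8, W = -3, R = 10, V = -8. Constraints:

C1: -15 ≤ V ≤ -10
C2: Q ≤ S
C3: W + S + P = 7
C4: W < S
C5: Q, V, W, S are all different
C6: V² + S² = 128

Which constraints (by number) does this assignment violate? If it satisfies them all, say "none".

Constraint 1 does not hold.

C1: V = -8 is outside [-15, -10]  ✘
C2: Q = 2, S = 8; 2 ≤ 8  ✔
C3: W + S + P = -3 + 8 + 2 = 7  ✔
C4: W = -3, S = 8; -3 < 8  ✔
C5: values 2, -8, -3, 8 are pairwise distinct  ✔
C6: V² + S² = (-8)² + 8² = 64 + 64 = 128  ✔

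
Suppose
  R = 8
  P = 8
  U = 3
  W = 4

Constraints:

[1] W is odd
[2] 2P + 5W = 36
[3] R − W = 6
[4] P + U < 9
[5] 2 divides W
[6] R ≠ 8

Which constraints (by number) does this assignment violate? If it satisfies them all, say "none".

[1] W = 4 is even — violated.
[2] 2P + 5W = 2(8) + 5(4) = 36 — OK.
[3] R − W = 8 − 4 = 4, not 6 — violated.
[4] P + U = 8 + 3 = 11; 11 ≥ 9, bound 9 not met — violated.
[5] 4 / 2 = 2, so 2 divides 4 — OK.
[6] R = 8, but 8 is required to differ — violated.

Violated: 1, 3, 4, 6.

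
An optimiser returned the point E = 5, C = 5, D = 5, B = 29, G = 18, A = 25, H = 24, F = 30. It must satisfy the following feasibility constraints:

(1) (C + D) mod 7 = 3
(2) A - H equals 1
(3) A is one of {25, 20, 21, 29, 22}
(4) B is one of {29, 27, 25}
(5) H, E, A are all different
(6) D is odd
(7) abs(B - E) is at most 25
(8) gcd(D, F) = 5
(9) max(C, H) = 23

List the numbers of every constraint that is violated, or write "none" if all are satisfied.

The assignment fails constraint 9.

(1) C + D = 10; 10 mod 7 = 3 — holds.
(2) A - H = 25 - 24 = 1 — holds.
(3) A = 25 is in {25, 20, 21, 29, 22} — holds.
(4) B = 29 is in {29, 27, 25} — holds.
(5) values 24, 5, 25 are pairwise distinct — holds.
(6) D = 5 is odd — holds.
(7) abs(29 - 5) = 24; 24 ≤ 25 — holds.
(8) gcd(5, 30) = 5 — holds.
(9) max(5, 24) = 24, not 23 — fails.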